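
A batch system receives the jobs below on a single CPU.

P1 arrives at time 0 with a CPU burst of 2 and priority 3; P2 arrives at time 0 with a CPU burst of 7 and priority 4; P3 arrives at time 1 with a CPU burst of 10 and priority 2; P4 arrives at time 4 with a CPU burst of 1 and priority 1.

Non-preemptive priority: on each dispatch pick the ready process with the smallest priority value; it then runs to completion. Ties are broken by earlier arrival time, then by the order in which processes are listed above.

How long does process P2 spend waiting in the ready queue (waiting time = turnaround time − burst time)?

Schedule: | P1 0-2 | P3 2-12 | P4 12-13 | P2 13-20 |
Completion: P1=2  P2=20  P3=12  P4=13
Waiting(P2) = turnaround − burst = 20 − 7 = 13

13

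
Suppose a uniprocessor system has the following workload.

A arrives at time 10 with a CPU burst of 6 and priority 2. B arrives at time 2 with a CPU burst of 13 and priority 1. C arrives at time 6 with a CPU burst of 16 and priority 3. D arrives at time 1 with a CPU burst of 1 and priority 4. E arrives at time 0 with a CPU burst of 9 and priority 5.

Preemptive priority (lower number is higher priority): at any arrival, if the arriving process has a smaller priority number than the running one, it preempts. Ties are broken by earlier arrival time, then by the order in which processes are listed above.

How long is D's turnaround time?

1

Timeline: | E 0-1 | D 1-2 | B 2-15 | A 15-21 | C 21-37 | E 37-45 |
Completion: A=21  B=15  C=37  D=2  E=45
Turnaround (C−A): A=11  B=13  C=31  D=1  E=45
Turnaround(D) = completion − arrival = 2 − 1 = 1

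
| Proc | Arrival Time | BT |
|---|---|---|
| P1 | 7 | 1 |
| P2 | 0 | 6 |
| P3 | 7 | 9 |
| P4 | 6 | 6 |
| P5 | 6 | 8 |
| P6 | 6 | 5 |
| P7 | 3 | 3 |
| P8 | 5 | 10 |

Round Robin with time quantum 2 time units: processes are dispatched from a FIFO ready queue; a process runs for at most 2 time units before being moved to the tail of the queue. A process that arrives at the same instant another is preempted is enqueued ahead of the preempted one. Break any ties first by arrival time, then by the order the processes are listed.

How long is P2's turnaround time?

Timeline: | P2 0-4 | P7 4-6 | P2 6-8 | P8 8-10 | P4 10-12 | P5 12-14 | P6 14-16 | P7 16-17 | P1 17-18 | P3 18-20 | P8 20-22 | P4 22-24 | P5 24-26 | P6 26-28 | P3 28-30 | P8 30-32 | P4 32-34 | P5 34-36 | P6 36-37 | P3 37-39 | P8 39-41 | P5 41-43 | P3 43-45 | P8 45-47 | P3 47-48 |
Completion: P1=18  P2=8  P3=48  P4=34  P5=43  P6=37  P7=17  P8=47
Turnaround (C−A): P1=11  P2=8  P3=41  P4=28  P5=37  P6=31  P7=14  P8=42
Turnaround(P2) = completion − arrival = 8 − 0 = 8

8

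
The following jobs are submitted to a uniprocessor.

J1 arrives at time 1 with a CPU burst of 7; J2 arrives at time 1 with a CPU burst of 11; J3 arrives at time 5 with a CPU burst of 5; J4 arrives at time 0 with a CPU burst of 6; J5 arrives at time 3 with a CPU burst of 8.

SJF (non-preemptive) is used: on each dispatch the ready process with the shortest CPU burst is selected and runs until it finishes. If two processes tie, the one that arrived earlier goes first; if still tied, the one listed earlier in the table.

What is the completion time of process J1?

18

Timeline: | J4 0-6 | J3 6-11 | J1 11-18 | J5 18-26 | J2 26-37 |
Completion: J1=18  J2=37  J3=11  J4=6  J5=26
Turnaround (C−A): J1=17  J2=36  J3=6  J4=6  J5=23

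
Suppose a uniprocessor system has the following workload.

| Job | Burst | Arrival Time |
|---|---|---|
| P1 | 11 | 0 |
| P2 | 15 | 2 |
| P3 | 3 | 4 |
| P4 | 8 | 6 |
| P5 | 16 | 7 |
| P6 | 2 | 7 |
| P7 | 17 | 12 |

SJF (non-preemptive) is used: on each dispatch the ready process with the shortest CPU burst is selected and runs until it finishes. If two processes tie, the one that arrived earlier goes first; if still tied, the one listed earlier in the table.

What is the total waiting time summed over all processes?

Timeline: | P1 0-11 | P6 11-13 | P3 13-16 | P4 16-24 | P2 24-39 | P5 39-55 | P7 55-72 |
Completion: P1=11  P2=39  P3=16  P4=24  P5=55  P6=13  P7=72
Turnaround (C−A): P1=11  P2=37  P3=12  P4=18  P5=48  P6=6  P7=60
Waiting = turnaround − burst: P1=0, P2=22, P3=9, P4=10, P5=32, P6=4, P7=43
Total waiting = 0 + 22 + 9 + 10 + 32 + 4 + 43 = 120

120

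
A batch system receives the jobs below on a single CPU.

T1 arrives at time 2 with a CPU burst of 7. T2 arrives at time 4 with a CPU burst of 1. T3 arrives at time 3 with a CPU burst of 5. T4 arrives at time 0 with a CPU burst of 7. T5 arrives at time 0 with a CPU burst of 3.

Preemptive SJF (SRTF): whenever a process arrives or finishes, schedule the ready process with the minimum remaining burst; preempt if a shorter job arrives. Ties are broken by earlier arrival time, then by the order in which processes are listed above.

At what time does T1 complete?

Timeline: | T5 0-3 | T3 3-4 | T2 4-5 | T3 5-9 | T4 9-16 | T1 16-23 |
Completion: T1=23  T2=5  T3=9  T4=16  T5=3
Turnaround (C−A): T1=21  T2=1  T3=6  T4=16  T5=3

23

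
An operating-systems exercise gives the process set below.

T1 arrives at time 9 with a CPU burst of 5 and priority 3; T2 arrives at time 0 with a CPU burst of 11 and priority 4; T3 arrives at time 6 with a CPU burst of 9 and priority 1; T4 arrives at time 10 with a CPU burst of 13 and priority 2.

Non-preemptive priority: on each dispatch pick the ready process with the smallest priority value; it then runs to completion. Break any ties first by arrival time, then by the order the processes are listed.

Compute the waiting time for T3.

5

Timeline: | T2 0-11 | T3 11-20 | T4 20-33 | T1 33-38 |
Completion: T1=38  T2=11  T3=20  T4=33
Turnaround (C−A): T1=29  T2=11  T3=14  T4=23
Waiting(T3) = turnaround − burst = 14 − 9 = 5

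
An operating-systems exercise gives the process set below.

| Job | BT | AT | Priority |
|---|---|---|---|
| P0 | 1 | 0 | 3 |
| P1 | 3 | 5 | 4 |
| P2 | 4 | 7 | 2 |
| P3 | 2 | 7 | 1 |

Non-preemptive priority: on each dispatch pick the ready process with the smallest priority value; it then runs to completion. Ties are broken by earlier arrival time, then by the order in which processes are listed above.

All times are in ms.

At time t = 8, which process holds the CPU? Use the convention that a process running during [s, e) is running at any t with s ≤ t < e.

P3

Timeline: | P0 0-1 | idle 1-5 | P1 5-8 | P3 8-10 | P2 10-14 |
Completion: P0=1  P1=8  P2=14  P3=10
Turnaround (C−A): P0=1  P1=3  P2=7  P3=3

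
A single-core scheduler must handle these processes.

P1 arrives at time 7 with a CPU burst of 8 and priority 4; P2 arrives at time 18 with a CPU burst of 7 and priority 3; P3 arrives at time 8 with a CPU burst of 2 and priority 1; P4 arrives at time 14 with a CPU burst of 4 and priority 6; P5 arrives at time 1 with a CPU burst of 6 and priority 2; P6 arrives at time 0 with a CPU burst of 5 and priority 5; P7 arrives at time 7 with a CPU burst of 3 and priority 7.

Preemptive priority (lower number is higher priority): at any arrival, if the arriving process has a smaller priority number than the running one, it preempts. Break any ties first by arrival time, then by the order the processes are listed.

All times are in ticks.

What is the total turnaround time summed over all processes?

Timeline: | P6 0-1 | P5 1-7 | P1 7-8 | P3 8-10 | P1 10-17 | P6 17-18 | P2 18-25 | P6 25-28 | P4 28-32 | P7 32-35 |
Completion: P1=17  P2=25  P3=10  P4=32  P5=7  P6=28  P7=35
Turnaround = completion − arrival: P1=10, P2=7, P3=2, P4=18, P5=6, P6=28, P7=28
Total turnaround = 10 + 7 + 2 + 18 + 6 + 28 + 28 = 99

99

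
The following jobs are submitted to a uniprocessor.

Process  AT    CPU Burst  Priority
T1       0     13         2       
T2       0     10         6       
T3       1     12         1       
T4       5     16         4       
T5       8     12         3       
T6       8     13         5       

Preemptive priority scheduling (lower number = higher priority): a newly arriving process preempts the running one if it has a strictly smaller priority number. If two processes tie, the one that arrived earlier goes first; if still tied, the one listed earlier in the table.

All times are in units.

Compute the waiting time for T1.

Schedule: | T1 0-1 | T3 1-13 | T1 13-25 | T5 25-37 | T4 37-53 | T6 53-66 | T2 66-76 |
Completion: T1=25  T2=76  T3=13  T4=53  T5=37  T6=66
Turnaround (C−A): T1=25  T2=76  T3=12  T4=48  T5=29  T6=58
Waiting(T1) = turnaround − burst = 25 − 13 = 12

12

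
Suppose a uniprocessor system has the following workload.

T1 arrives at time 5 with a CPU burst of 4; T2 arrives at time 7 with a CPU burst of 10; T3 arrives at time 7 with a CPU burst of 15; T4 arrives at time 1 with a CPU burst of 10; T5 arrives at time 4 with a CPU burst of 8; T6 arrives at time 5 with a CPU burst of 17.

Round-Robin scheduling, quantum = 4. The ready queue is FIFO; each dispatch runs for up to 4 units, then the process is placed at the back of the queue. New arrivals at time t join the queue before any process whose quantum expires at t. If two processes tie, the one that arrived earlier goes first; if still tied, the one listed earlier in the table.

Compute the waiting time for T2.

36

Timeline: | idle 0-1 | T4 1-5 | T5 5-9 | T1 9-13 | T6 13-17 | T4 17-21 | T2 21-25 | T3 25-29 | T5 29-33 | T6 33-37 | T4 37-39 | T2 39-43 | T3 43-47 | T6 47-51 | T2 51-53 | T3 53-57 | T6 57-61 | T3 61-64 | T6 64-65 |
Completion: T1=13  T2=53  T3=64  T4=39  T5=33  T6=65
Turnaround (C−A): T1=8  T2=46  T3=57  T4=38  T5=29  T6=60
Waiting(T2) = turnaround − burst = 46 − 10 = 36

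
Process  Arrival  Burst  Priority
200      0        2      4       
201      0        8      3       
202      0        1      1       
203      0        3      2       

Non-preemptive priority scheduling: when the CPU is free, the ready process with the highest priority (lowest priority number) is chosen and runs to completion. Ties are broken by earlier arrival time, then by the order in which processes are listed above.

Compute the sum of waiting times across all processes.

Schedule: | 202 0-1 | 203 1-4 | 201 4-12 | 200 12-14 |
Completion: 200=14  201=12  202=1  203=4
Waiting = turnaround − burst: 200=12, 201=4, 202=0, 203=1
Total waiting = 12 + 4 + 0 + 1 = 17

17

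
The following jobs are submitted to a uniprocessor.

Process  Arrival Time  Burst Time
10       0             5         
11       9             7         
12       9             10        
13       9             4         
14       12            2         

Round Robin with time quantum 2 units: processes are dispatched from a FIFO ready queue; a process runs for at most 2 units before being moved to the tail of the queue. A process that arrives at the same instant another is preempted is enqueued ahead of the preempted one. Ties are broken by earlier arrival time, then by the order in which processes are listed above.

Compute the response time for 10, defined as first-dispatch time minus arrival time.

0

Timeline: | 10 0-5 | idle 5-9 | 11 9-11 | 12 11-13 | 13 13-15 | 11 15-17 | 14 17-19 | 12 19-21 | 13 21-23 | 11 23-25 | 12 25-27 | 11 27-28 | 12 28-32 |
Completion: 10=5  11=28  12=32  13=23  14=19
Response(10) = first start − arrival = 0 − 0 = 0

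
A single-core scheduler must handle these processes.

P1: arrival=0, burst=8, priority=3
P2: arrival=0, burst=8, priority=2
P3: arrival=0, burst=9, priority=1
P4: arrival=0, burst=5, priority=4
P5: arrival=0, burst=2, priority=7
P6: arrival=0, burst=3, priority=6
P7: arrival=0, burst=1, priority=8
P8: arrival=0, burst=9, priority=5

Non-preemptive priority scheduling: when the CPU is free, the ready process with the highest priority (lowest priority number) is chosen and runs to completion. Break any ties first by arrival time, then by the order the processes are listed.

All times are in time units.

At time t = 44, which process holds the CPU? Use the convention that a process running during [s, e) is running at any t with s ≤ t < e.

P7

Schedule: | P3 0-9 | P2 9-17 | P1 17-25 | P4 25-30 | P8 30-39 | P6 39-42 | P5 42-44 | P7 44-45 |
Completion: P1=25  P2=17  P3=9  P4=30  P5=44  P6=42  P7=45  P8=39
Turnaround (C−A): P1=25  P2=17  P3=9  P4=30  P5=44  P6=42  P7=45  P8=39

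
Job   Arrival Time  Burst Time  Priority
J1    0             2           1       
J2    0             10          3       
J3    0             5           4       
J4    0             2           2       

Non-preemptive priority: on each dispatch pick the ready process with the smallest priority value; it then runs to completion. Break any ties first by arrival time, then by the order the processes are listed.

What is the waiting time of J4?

2

Gantt: | J1 0-2 | J4 2-4 | J2 4-14 | J3 14-19 |
Completion: J1=2  J2=14  J3=19  J4=4
Waiting(J4) = turnaround − burst = 4 − 2 = 2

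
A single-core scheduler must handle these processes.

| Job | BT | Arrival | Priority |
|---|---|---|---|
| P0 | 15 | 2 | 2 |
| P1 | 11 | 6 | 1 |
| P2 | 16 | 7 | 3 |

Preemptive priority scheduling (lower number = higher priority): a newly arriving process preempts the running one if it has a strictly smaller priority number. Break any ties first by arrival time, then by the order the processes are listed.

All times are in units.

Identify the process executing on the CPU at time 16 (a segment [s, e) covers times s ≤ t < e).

P1

Gantt: | idle 0-2 | P0 2-6 | P1 6-17 | P0 17-28 | P2 28-44 |
Completion: P0=28  P1=17  P2=44
Turnaround (C−A): P0=26  P1=11  P2=37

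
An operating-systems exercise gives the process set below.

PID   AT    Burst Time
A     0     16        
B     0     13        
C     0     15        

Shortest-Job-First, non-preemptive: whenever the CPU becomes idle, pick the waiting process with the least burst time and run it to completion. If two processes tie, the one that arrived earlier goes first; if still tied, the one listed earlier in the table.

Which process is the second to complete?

C

Schedule: | B 0-13 | C 13-28 | A 28-44 |
Completion: A=44  B=13  C=28
Turnaround (C−A): A=44  B=13  C=28
Finish order: B → C → A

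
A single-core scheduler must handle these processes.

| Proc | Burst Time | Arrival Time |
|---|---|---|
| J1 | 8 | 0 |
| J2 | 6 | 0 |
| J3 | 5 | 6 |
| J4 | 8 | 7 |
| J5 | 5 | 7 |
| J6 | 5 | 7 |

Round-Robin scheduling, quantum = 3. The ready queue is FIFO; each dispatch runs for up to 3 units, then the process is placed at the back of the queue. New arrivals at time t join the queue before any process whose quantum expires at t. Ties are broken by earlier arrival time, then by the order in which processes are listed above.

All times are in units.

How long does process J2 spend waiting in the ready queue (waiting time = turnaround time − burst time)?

Timeline: | J1 0-3 | J2 3-6 | J1 6-9 | J3 9-12 | J2 12-15 | J4 15-18 | J5 18-21 | J6 21-24 | J1 24-26 | J3 26-28 | J4 28-31 | J5 31-33 | J6 33-35 | J4 35-37 |
Completion: J1=26  J2=15  J3=28  J4=37  J5=33  J6=35
Turnaround (C−A): J1=26  J2=15  J3=22  J4=30  J5=26  J6=28
Waiting(J2) = turnaround − burst = 15 − 6 = 9

9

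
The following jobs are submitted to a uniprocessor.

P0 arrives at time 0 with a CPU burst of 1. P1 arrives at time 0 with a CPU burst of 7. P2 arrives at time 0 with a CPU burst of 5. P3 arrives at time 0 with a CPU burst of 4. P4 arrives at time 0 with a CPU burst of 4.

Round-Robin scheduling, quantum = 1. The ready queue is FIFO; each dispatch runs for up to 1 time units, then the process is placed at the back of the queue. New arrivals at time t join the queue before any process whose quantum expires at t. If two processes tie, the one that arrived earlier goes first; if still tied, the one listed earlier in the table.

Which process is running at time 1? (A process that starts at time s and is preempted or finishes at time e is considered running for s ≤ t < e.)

Timeline: | P0 0-1 | P1 1-2 | P2 2-3 | P3 3-4 | P4 4-5 | P1 5-6 | P2 6-7 | P3 7-8 | P4 8-9 | P1 9-10 | P2 10-11 | P3 11-12 | P4 12-13 | P1 13-14 | P2 14-15 | P3 15-16 | P4 16-17 | P1 17-18 | P2 18-19 | P1 19-21 |
Completion: P0=1  P1=21  P2=19  P3=16  P4=17

P1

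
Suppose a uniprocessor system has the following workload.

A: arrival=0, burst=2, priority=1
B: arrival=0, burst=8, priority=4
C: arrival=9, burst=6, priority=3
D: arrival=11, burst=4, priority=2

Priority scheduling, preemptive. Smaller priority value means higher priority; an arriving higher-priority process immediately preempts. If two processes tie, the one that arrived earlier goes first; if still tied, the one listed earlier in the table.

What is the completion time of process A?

2

Schedule: | A 0-2 | B 2-9 | C 9-11 | D 11-15 | C 15-19 | B 19-20 |
Completion: A=2  B=20  C=19  D=15
Turnaround (C−A): A=2  B=20  C=10  D=4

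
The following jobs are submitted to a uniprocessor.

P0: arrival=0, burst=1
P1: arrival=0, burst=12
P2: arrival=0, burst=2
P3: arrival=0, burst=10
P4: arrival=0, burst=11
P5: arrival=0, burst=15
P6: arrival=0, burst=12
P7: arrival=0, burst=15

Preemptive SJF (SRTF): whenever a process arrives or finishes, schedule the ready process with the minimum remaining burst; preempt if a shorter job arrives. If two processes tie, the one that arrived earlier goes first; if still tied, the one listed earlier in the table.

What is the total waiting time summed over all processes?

188

Timeline: | P0 0-1 | P2 1-3 | P3 3-13 | P4 13-24 | P1 24-36 | P6 36-48 | P5 48-63 | P7 63-78 |
Completion: P0=1  P1=36  P2=3  P3=13  P4=24  P5=63  P6=48  P7=78
Turnaround (C−A): P0=1  P1=36  P2=3  P3=13  P4=24  P5=63  P6=48  P7=78
Waiting = turnaround − burst: P0=0, P1=24, P2=1, P3=3, P4=13, P5=48, P6=36, P7=63
Total waiting = 0 + 24 + 1 + 3 + 13 + 48 + 36 + 63 = 188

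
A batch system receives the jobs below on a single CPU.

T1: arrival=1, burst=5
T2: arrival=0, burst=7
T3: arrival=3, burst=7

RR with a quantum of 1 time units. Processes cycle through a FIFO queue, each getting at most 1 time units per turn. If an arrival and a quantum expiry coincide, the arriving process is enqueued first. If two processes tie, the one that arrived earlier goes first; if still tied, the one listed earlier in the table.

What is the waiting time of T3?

9

Schedule: | T2 0-1 | T1 1-2 | T2 2-3 | T1 3-4 | T3 4-5 | T2 5-6 | T1 6-7 | T3 7-8 | T2 8-9 | T1 9-10 | T3 10-11 | T2 11-12 | T1 12-13 | T3 13-14 | T2 14-15 | T3 15-16 | T2 16-17 | T3 17-19 |
Completion: T1=13  T2=17  T3=19
Waiting(T3) = turnaround − burst = 16 − 7 = 9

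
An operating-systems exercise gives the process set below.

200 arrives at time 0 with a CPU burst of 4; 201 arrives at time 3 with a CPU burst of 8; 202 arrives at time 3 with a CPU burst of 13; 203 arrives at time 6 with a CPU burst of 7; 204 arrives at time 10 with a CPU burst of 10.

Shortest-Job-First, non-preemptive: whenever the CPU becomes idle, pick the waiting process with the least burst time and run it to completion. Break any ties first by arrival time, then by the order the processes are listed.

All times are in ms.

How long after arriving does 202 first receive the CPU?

Timeline: | 200 0-4 | 201 4-12 | 203 12-19 | 204 19-29 | 202 29-42 |
Completion: 200=4  201=12  202=42  203=19  204=29
Response(202) = first start − arrival = 29 − 3 = 26

26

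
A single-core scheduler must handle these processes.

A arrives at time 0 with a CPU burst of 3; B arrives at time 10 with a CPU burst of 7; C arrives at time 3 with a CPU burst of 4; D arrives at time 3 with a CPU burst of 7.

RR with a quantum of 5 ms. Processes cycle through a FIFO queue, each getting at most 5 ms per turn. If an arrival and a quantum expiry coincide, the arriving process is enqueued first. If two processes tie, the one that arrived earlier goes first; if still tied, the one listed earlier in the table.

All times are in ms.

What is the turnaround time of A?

3

Gantt: | A 0-3 | C 3-7 | D 7-12 | B 12-17 | D 17-19 | B 19-21 |
Completion: A=3  B=21  C=7  D=19
Turnaround (C−A): A=3  B=11  C=4  D=16
Turnaround(A) = completion − arrival = 3 − 0 = 3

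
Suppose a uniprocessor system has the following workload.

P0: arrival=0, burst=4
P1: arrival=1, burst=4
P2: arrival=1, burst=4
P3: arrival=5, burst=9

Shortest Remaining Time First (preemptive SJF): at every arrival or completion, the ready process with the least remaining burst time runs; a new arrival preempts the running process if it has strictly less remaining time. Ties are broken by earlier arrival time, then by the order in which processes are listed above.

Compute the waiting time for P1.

3

Timeline: | P0 0-4 | P1 4-8 | P2 8-12 | P3 12-21 |
Completion: P0=4  P1=8  P2=12  P3=21
Waiting(P1) = turnaround − burst = 7 − 4 = 3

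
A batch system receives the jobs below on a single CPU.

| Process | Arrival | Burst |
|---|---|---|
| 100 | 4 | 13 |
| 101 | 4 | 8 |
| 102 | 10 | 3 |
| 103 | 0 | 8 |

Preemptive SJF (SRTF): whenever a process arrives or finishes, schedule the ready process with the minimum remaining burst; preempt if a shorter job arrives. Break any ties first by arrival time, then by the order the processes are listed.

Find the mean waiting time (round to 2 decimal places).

Timeline: | 103 0-8 | 101 8-10 | 102 10-13 | 101 13-19 | 100 19-32 |
Completion: 100=32  101=19  102=13  103=8
Waiting times: 100=15, 101=7, 102=0, 103=0
Average waiting = (15+7+0+0) / 4 = 22/4 = 5.50

5.50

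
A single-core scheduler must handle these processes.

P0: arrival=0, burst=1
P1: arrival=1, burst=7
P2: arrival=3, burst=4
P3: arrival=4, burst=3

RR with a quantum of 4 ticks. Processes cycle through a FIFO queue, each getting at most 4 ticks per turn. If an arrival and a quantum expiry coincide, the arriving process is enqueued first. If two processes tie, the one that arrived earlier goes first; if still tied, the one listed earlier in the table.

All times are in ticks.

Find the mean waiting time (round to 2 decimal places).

Gantt: | P0 0-1 | P1 1-5 | P2 5-9 | P3 9-12 | P1 12-15 |
Completion: P0=1  P1=15  P2=9  P3=12
Turnaround (C−A): P0=1  P1=14  P2=6  P3=8
Waiting times: P0=0, P1=7, P2=2, P3=5
Average waiting = (0+7+2+5) / 4 = 14/4 = 3.50

3.50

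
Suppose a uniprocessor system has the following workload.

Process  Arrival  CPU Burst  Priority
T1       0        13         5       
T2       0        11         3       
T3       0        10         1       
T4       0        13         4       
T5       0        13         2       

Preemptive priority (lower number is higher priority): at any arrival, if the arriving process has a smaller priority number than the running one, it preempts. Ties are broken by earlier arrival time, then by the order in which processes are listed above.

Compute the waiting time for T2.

23

Timeline: | T3 0-10 | T5 10-23 | T2 23-34 | T4 34-47 | T1 47-60 |
Completion: T1=60  T2=34  T3=10  T4=47  T5=23
Waiting(T2) = turnaround − burst = 34 − 11 = 23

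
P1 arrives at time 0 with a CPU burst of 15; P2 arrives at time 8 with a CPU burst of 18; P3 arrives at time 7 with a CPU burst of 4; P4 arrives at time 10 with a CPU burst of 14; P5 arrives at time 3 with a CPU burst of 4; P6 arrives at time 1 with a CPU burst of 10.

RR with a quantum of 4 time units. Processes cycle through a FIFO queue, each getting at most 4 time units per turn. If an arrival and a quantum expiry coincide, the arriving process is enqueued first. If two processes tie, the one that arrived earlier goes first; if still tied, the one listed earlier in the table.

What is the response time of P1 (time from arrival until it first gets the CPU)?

0

Timeline: | P1 0-4 | P6 4-8 | P5 8-12 | P1 12-16 | P3 16-20 | P2 20-24 | P6 24-28 | P4 28-32 | P1 32-36 | P2 36-40 | P6 40-42 | P4 42-46 | P1 46-49 | P2 49-53 | P4 53-57 | P2 57-61 | P4 61-63 | P2 63-65 |
Completion: P1=49  P2=65  P3=20  P4=63  P5=12  P6=42
Turnaround (C−A): P1=49  P2=57  P3=13  P4=53  P5=9  P6=41
Response(P1) = first start − arrival = 0 − 0 = 0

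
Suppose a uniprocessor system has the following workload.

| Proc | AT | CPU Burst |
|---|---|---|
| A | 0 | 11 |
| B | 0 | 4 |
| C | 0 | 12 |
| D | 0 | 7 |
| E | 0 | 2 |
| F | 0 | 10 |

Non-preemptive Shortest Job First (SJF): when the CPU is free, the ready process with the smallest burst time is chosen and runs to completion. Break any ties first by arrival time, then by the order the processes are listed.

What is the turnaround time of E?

2

Gantt: | E 0-2 | B 2-6 | D 6-13 | F 13-23 | A 23-34 | C 34-46 |
Completion: A=34  B=6  C=46  D=13  E=2  F=23
Turnaround(E) = completion − arrival = 2 − 0 = 2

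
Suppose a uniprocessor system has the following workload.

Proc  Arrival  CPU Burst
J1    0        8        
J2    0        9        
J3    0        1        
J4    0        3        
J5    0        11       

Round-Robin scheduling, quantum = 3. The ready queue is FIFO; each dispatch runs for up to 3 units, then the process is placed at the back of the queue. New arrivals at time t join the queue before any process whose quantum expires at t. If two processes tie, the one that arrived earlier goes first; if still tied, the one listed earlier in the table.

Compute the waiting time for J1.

Timeline: | J1 0-3 | J2 3-6 | J3 6-7 | J4 7-10 | J5 10-13 | J1 13-16 | J2 16-19 | J5 19-22 | J1 22-24 | J2 24-27 | J5 27-32 |
Completion: J1=24  J2=27  J3=7  J4=10  J5=32
Turnaround (C−A): J1=24  J2=27  J3=7  J4=10  J5=32
Waiting(J1) = turnaround − burst = 24 − 8 = 16

16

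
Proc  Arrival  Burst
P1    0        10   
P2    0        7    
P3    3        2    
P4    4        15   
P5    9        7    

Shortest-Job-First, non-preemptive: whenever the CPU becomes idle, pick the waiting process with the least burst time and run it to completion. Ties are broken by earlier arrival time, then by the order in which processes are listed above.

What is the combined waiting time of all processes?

Timeline: | P2 0-7 | P3 7-9 | P5 9-16 | P1 16-26 | P4 26-41 |
Completion: P1=26  P2=7  P3=9  P4=41  P5=16
Waiting = turnaround − burst: P1=16, P2=0, P3=4, P4=22, P5=0
Total waiting = 16 + 0 + 4 + 22 + 0 = 42

42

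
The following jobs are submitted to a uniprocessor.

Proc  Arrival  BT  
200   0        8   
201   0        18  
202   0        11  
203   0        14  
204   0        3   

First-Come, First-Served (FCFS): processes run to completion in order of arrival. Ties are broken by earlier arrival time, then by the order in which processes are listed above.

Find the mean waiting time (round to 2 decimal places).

24.40

Schedule: | 200 0-8 | 201 8-26 | 202 26-37 | 203 37-51 | 204 51-54 |
Completion: 200=8  201=26  202=37  203=51  204=54
Turnaround (C−A): 200=8  201=26  202=37  203=51  204=54
Waiting times: 200=0, 201=8, 202=26, 203=37, 204=51
Average waiting = (0+8+26+37+51) / 5 = 122/5 = 24.40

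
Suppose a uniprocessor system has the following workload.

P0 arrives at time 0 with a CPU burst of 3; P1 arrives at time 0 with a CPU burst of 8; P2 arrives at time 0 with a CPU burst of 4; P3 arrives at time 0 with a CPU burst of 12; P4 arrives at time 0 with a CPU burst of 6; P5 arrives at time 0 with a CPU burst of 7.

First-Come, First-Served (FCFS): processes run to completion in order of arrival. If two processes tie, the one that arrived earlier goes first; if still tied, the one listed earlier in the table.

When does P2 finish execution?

Gantt: | P0 0-3 | P1 3-11 | P2 11-15 | P3 15-27 | P4 27-33 | P5 33-40 |
Completion: P0=3  P1=11  P2=15  P3=27  P4=33  P5=40
Turnaround (C−A): P0=3  P1=11  P2=15  P3=27  P4=33  P5=40

15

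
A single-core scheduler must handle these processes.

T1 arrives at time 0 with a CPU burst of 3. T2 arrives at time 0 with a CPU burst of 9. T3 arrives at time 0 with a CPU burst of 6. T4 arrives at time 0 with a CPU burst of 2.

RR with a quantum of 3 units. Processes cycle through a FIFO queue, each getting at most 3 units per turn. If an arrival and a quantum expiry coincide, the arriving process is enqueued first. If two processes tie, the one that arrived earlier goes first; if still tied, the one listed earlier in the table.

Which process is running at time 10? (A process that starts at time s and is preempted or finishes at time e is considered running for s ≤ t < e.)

T4

Schedule: | T1 0-3 | T2 3-6 | T3 6-9 | T4 9-11 | T2 11-14 | T3 14-17 | T2 17-20 |
Completion: T1=3  T2=20  T3=17  T4=11
Turnaround (C−A): T1=3  T2=20  T3=17  T4=11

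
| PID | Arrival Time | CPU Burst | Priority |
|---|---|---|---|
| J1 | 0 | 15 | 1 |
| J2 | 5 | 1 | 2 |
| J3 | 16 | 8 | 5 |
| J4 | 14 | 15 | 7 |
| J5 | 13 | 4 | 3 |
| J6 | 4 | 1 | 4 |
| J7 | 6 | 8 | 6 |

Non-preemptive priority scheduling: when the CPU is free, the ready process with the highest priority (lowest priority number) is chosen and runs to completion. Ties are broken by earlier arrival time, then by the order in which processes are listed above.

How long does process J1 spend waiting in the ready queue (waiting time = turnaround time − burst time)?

Gantt: | J1 0-15 | J2 15-16 | J5 16-20 | J6 20-21 | J3 21-29 | J7 29-37 | J4 37-52 |
Completion: J1=15  J2=16  J3=29  J4=52  J5=20  J6=21  J7=37
Turnaround (C−A): J1=15  J2=11  J3=13  J4=38  J5=7  J6=17  J7=31
Waiting(J1) = turnaround − burst = 15 − 15 = 0

0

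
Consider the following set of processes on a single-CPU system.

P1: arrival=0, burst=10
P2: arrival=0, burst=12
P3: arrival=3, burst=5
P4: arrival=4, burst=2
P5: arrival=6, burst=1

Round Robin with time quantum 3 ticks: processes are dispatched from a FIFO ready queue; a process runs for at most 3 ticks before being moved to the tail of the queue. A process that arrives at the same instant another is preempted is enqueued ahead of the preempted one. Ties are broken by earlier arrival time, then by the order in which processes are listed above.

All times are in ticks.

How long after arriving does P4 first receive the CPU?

Timeline: | P1 0-3 | P2 3-6 | P3 6-9 | P1 9-12 | P4 12-14 | P5 14-15 | P2 15-18 | P3 18-20 | P1 20-23 | P2 23-26 | P1 26-27 | P2 27-30 |
Completion: P1=27  P2=30  P3=20  P4=14  P5=15
Turnaround (C−A): P1=27  P2=30  P3=17  P4=10  P5=9
Response(P4) = first start − arrival = 12 − 4 = 8

8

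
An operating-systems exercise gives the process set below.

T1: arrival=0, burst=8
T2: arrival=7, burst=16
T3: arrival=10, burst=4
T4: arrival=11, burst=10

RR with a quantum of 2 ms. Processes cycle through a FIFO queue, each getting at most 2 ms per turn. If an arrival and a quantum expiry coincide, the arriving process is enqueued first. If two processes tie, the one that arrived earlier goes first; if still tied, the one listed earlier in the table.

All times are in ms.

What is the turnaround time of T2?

31

Gantt: | T1 0-8 | T2 8-10 | T3 10-12 | T2 12-14 | T4 14-16 | T3 16-18 | T2 18-20 | T4 20-22 | T2 22-24 | T4 24-26 | T2 26-28 | T4 28-30 | T2 30-32 | T4 32-34 | T2 34-38 |
Completion: T1=8  T2=38  T3=18  T4=34
Turnaround(T2) = completion − arrival = 38 − 7 = 31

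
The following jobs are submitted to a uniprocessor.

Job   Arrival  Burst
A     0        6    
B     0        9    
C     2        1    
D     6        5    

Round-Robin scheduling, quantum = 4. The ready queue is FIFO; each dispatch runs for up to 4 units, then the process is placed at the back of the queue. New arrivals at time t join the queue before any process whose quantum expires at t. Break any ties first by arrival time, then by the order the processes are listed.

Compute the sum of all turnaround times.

53

Schedule: | A 0-4 | B 4-8 | C 8-9 | A 9-11 | D 11-15 | B 15-19 | D 19-20 | B 20-21 |
Completion: A=11  B=21  C=9  D=20
Turnaround (C−A): A=11  B=21  C=7  D=14
Turnaround = completion − arrival: A=11, B=21, C=7, D=14
Total turnaround = 11 + 21 + 7 + 14 = 53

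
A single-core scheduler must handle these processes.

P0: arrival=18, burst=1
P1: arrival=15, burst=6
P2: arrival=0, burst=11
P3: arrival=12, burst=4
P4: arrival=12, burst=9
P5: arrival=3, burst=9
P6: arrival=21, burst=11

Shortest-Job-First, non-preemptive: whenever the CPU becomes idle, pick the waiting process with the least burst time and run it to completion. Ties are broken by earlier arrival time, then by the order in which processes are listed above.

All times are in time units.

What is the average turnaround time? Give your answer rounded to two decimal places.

Gantt: | P2 0-11 | P5 11-20 | P0 20-21 | P3 21-25 | P1 25-31 | P4 31-40 | P6 40-51 |
Completion: P0=21  P1=31  P2=11  P3=25  P4=40  P5=20  P6=51
Turnaround (C−A): P0=3  P1=16  P2=11  P3=13  P4=28  P5=17  P6=30
Turnaround times: P0=3, P1=16, P2=11, P3=13, P4=28, P5=17, P6=30
Average turnaround = (3+16+11+13+28+17+30) / 7 = 118/7 = 16.86

16.86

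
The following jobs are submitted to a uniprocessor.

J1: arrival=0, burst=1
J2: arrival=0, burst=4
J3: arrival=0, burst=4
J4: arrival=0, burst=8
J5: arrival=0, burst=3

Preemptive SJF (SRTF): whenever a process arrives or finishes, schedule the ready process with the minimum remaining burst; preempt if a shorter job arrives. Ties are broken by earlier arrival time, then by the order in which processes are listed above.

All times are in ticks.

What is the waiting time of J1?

0

Timeline: | J1 0-1 | J5 1-4 | J2 4-8 | J3 8-12 | J4 12-20 |
Completion: J1=1  J2=8  J3=12  J4=20  J5=4
Waiting(J1) = turnaround − burst = 1 − 1 = 0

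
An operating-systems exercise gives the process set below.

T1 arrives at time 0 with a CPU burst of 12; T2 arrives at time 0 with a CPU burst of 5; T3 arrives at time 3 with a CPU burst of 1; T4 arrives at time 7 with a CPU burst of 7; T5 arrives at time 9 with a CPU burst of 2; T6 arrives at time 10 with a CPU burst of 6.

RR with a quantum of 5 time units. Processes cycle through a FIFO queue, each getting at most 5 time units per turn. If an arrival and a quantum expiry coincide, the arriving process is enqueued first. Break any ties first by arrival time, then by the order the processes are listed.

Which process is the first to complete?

T2

Schedule: | T1 0-5 | T2 5-10 | T3 10-11 | T1 11-16 | T4 16-21 | T5 21-23 | T6 23-28 | T1 28-30 | T4 30-32 | T6 32-33 |
Completion: T1=30  T2=10  T3=11  T4=32  T5=23  T6=33
Turnaround (C−A): T1=30  T2=10  T3=8  T4=25  T5=14  T6=23
Finish order: T2 → T3 → T5 → T1 → T4 → T6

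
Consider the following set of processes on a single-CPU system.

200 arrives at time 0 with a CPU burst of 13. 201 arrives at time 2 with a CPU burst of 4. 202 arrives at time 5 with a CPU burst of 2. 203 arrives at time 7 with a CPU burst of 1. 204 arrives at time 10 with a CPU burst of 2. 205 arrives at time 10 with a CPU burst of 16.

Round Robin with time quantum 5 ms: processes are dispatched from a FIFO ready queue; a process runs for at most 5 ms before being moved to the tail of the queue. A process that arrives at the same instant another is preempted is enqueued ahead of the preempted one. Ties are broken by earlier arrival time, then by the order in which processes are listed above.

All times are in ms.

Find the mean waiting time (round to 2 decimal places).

8.17

Schedule: | 200 0-5 | 201 5-9 | 202 9-11 | 200 11-16 | 203 16-17 | 204 17-19 | 205 19-24 | 200 24-27 | 205 27-38 |
Completion: 200=27  201=9  202=11  203=17  204=19  205=38
Waiting times: 200=14, 201=3, 202=4, 203=9, 204=7, 205=12
Average waiting = (14+3+4+9+7+12) / 6 = 49/6 = 8.17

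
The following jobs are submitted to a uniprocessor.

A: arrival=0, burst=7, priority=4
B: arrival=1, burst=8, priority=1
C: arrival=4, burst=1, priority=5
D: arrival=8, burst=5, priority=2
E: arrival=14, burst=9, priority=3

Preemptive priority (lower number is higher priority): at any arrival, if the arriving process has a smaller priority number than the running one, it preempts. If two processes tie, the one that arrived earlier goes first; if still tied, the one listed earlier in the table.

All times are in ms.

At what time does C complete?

Gantt: | A 0-1 | B 1-9 | D 9-14 | E 14-23 | A 23-29 | C 29-30 |
Completion: A=29  B=9  C=30  D=14  E=23
Turnaround (C−A): A=29  B=8  C=26  D=6  E=9

30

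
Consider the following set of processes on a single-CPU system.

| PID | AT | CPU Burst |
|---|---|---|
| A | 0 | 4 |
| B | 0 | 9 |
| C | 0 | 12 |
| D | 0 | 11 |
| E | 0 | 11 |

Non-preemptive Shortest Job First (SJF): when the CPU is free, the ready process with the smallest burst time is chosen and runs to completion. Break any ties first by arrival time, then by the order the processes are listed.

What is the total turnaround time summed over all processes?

123

Timeline: | A 0-4 | B 4-13 | D 13-24 | E 24-35 | C 35-47 |
Completion: A=4  B=13  C=47  D=24  E=35
Turnaround = completion − arrival: A=4, B=13, C=47, D=24, E=35
Total turnaround = 4 + 13 + 47 + 24 + 35 = 123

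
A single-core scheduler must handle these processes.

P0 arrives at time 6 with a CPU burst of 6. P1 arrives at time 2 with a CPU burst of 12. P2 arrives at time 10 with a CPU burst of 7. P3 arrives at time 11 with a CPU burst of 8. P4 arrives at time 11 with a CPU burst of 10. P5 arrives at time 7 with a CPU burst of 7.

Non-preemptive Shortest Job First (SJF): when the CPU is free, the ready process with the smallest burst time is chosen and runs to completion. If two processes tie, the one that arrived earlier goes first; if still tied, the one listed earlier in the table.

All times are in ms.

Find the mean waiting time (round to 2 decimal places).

Gantt: | idle 0-2 | P1 2-14 | P0 14-20 | P5 20-27 | P2 27-34 | P3 34-42 | P4 42-52 |
Completion: P0=20  P1=14  P2=34  P3=42  P4=52  P5=27
Turnaround (C−A): P0=14  P1=12  P2=24  P3=31  P4=41  P5=20
Waiting times: P0=8, P1=0, P2=17, P3=23, P4=31, P5=13
Average waiting = (8+0+17+23+31+13) / 6 = 92/6 = 15.33

15.33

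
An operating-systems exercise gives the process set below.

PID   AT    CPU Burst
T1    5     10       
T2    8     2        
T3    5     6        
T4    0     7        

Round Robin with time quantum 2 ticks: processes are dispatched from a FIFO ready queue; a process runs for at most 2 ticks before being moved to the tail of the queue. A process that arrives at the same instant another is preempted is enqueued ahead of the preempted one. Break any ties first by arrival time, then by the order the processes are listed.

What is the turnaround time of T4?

11

Gantt: | T4 0-6 | T1 6-8 | T3 8-10 | T4 10-11 | T2 11-13 | T1 13-15 | T3 15-17 | T1 17-19 | T3 19-21 | T1 21-25 |
Completion: T1=25  T2=13  T3=21  T4=11
Turnaround (C−A): T1=20  T2=5  T3=16  T4=11
Turnaround(T4) = completion − arrival = 11 − 0 = 11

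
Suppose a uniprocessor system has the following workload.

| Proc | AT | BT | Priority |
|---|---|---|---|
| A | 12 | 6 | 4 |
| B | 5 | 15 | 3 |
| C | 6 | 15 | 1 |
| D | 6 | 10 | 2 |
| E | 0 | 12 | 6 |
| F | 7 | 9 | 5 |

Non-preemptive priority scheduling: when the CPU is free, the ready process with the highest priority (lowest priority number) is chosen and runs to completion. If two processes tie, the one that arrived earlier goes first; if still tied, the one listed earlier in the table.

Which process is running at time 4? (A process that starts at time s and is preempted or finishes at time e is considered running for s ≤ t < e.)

Schedule: | E 0-12 | C 12-27 | D 27-37 | B 37-52 | A 52-58 | F 58-67 |
Completion: A=58  B=52  C=27  D=37  E=12  F=67
Turnaround (C−A): A=46  B=47  C=21  D=31  E=12  F=60

E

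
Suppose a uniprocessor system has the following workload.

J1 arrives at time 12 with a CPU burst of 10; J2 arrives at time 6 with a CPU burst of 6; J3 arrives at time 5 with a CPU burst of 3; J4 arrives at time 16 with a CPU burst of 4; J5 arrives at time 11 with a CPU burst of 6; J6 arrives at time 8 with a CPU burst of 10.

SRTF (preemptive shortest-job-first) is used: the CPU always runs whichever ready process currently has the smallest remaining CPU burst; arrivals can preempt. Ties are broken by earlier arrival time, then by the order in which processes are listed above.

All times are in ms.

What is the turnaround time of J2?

Schedule: | idle 0-5 | J3 5-8 | J2 8-14 | J5 14-20 | J4 20-24 | J6 24-34 | J1 34-44 |
Completion: J1=44  J2=14  J3=8  J4=24  J5=20  J6=34
Turnaround (C−A): J1=32  J2=8  J3=3  J4=8  J5=9  J6=26
Turnaround(J2) = completion − arrival = 14 − 6 = 8

8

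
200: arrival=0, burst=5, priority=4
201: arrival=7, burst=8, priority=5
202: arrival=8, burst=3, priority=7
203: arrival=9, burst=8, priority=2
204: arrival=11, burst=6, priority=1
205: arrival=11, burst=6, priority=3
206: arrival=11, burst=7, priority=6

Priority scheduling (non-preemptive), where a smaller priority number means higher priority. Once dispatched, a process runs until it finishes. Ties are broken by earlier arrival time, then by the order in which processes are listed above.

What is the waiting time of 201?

0

Schedule: | 200 0-5 | idle 5-7 | 201 7-15 | 204 15-21 | 203 21-29 | 205 29-35 | 206 35-42 | 202 42-45 |
Completion: 200=5  201=15  202=45  203=29  204=21  205=35  206=42
Turnaround (C−A): 200=5  201=8  202=37  203=20  204=10  205=24  206=31
Waiting(201) = turnaround − burst = 8 − 8 = 0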